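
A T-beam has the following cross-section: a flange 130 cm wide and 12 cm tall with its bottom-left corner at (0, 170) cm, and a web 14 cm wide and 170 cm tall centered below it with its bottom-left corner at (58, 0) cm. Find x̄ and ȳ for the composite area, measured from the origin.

x̄ = 65.00 cm, ȳ = 121.03 cm

web: A = 14 × 170 = 2380.00, centroid at (65.00, 85.00).
flange: A = 130 × 12 = 1560.00, centroid at (65.00, 176.00).
ΣA = 3940.00 cm²
ΣAx̄ = (2380.00)(65.00) + (1560.00)(65.00) = 256100.00 cm³
ΣAȳ = (2380.00)(85.00) + (1560.00)(176.00) = 476860.00 cm³
x̄ = 256100.00 / 3940.00 = 65.00 cm
ȳ = 476860.00 / 3940.00 = 121.03 cm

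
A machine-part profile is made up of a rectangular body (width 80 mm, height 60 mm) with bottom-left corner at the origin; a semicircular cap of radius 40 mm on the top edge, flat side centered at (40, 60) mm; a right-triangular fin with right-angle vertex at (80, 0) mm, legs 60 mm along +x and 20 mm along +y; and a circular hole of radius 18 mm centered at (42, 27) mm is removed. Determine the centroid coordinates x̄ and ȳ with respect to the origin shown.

x̄ = 44.93 mm, ȳ = 45.53 mm

rectangular body: A = 80 × 60 = 4800.00, centroid at (40.00, 30.00).
semicircular top: A = ½π·40² = 2513.27, centroid at (40.00, 76.98).
triangular fin: A = ½·60·20 = 600.00, centroid at (100.00, 6.67).
hole: A = −π·18² = -1017.88, centroid at (42.00, 27.00).
ΣA = 6895.40 mm², ΣAx̄ = 309780.17 mm³, ΣAȳ = 313980.46 mm³.
x̄ = 309780.17/6895.40 = 44.93 mm; ȳ = 313980.46/6895.40 = 45.53 mm.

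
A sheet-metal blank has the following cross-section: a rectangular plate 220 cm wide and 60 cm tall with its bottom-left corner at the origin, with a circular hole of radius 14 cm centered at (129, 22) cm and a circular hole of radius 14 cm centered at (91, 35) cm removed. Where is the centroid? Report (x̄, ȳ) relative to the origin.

x̄ = 110.00 cm, ȳ = 30.15 cm

plate: A = 220 × 60 = 13200.00, centroid at (110.00, 30.00).
hole 1: A = −π·14² = -615.75, centroid at (129.00, 22.00).
hole 2: A = −π·14² = -615.75, centroid at (91.00, 35.00).
ΣA = 11968.50 cm², ΣAx̄ = 1316534.52 cm³, ΣAȳ = 360902.13 cm³.
x̄ = 1316534.52/11968.50 = 110.00 cm; ȳ = 360902.13/11968.50 = 30.15 cm.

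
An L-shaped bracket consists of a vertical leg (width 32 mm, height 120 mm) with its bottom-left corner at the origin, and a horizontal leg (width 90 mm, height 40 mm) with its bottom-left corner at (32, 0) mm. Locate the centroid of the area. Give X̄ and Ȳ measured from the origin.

X̄ = 45.52 mm, Ȳ = 40.65 mm

vertical leg: A = 32 × 120 = 3840.00, centroid at (16.00, 60.00).
horizontal leg: A = 90 × 40 = 3600.00, centroid at (77.00, 20.00).
ΣA = 7440.00 mm², ΣAX̄ = 338640.00 mm³, ΣAȲ = 302400.00 mm³.
X̄ = 338640.00/7440.00 = 45.52 mm; Ȳ = 302400.00/7440.00 = 40.65 mm.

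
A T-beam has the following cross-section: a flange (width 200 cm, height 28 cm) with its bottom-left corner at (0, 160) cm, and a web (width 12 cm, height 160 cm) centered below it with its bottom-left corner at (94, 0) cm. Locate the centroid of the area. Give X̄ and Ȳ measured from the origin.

X̄ = 100.00 cm, Ȳ = 150.00 cm

Part | A | x̄ᵢ | ȳᵢ | A·x̄ᵢ | A·ȳᵢ
web | 1920.00 | 100.00 | 80.00 | 192000.00 | 153600.00
flange | 5600.00 | 100.00 | 174.00 | 560000.00 | 974400.00
Σ | 7520.00 |  |  | 752000.00 | 1128000.00
X̄ = 752000.00 / 7520.00 = 100.00 cm
Ȳ = 1128000.00 / 7520.00 = 150.00 cm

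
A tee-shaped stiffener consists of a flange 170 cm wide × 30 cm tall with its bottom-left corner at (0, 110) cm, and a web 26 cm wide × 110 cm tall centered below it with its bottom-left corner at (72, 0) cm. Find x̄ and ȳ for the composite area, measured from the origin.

x̄ = 85.00 cm, ȳ = 99.85 cm

web: A = 26 × 110 = 2860.00, centroid at (85.00, 55.00).
flange: A = 170 × 30 = 5100.00, centroid at (85.00, 125.00).
ΣA = 7960.00 cm²
ΣAx̄ = (2860.00)(85.00) + (5100.00)(85.00) = 676600.00 cm³
ΣAȳ = (2860.00)(55.00) + (5100.00)(125.00) = 794800.00 cm³
x̄ = 676600.00 / 7960.00 = 85.00 cm
ȳ = 794800.00 / 7960.00 = 99.85 cm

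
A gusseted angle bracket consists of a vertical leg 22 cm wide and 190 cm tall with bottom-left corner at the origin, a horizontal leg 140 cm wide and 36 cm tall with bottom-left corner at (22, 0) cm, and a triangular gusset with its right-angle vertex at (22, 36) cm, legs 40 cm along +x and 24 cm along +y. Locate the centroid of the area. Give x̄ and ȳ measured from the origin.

vertical leg: A = 22 × 190 = 4180.00, centroid at (11.00, 95.00).
horizontal leg: A = 140 × 36 = 5040.00, centroid at (92.00, 18.00).
gusset: A = ½·40·24 = 480.00, centroid at (35.33, 44.00).
ΣA = 9700.00 cm²
ΣAx̄ = (4180.00)(11.00) + (5040.00)(92.00) + (480.00)(35.33) = 526620.00 cm³
ΣAȳ = (4180.00)(95.00) + (5040.00)(18.00) + (480.00)(44.00) = 508940.00 cm³
x̄ = 526620.00 / 9700.00 = 54.29 cm
ȳ = 508940.00 / 9700.00 = 52.47 cm

x̄ = 54.29 cm, ȳ = 52.47 cm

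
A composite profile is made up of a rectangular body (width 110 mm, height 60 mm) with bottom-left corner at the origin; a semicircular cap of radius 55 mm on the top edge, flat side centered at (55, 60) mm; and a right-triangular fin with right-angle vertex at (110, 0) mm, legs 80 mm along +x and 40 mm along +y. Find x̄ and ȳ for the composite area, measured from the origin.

x̄ = 65.09 mm, ȳ = 47.51 mm

rectangular body: A = 110 × 60 = 6600.00, centroid at (55.00, 30.00).
semicircular top: A = ½π·55² = 4751.66, centroid at (55.00, 83.34).
triangular fin: A = ½·80·40 = 1600.00, centroid at (136.67, 13.33).
ΣA = 12951.66 mm²
ΣAx̄ = (6600.00)(55.00) + (4751.66)(55.00) + (1600.00)(136.67) = 843007.91 mm³
ΣAȳ = (6600.00)(30.00) + (4751.66)(83.34) + (1600.00)(13.33) = 615349.53 mm³
x̄ = 843007.91 / 12951.66 = 65.09 mm
ȳ = 615349.53 / 12951.66 = 47.51 mm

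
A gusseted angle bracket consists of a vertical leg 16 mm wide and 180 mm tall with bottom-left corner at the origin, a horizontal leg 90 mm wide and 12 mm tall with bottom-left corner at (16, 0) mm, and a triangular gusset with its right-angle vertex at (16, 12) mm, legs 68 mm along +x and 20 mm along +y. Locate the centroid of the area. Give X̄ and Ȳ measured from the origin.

X̄ = 24.83 mm, Ȳ = 59.99 mm

vertical leg: A = 16 × 180 = 2880.00, centroid at (8.00, 90.00).
horizontal leg: A = 90 × 12 = 1080.00, centroid at (61.00, 6.00).
gusset: A = ½·68·20 = 680.00, centroid at (38.67, 18.67).
ΣA = 4640.00 mm²
ΣAX̄ = (2880.00)(8.00) + (1080.00)(61.00) + (680.00)(38.67) = 115213.33 mm³
ΣAȲ = (2880.00)(90.00) + (1080.00)(6.00) + (680.00)(18.67) = 278373.33 mm³
X̄ = 115213.33 / 4640.00 = 24.83 mm
Ȳ = 278373.33 / 4640.00 = 59.99 mm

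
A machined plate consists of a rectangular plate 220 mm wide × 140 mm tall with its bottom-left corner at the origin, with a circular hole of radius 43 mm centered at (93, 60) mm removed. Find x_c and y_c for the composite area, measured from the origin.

x_c = 113.95 mm, y_c = 72.32 mm

plate: A = 220 × 140 = 30800.00, centroid at (110.00, 70.00).
hole: A = −π·43² = -5808.80, centroid at (93.00, 60.00).
ΣA = 24991.20 mm², ΣAx_c = 2847781.15 mm³, ΣAy_c = 1807471.71 mm³.
x_c = 2847781.15/24991.20 = 113.95 mm; y_c = 1807471.71/24991.20 = 72.32 mm.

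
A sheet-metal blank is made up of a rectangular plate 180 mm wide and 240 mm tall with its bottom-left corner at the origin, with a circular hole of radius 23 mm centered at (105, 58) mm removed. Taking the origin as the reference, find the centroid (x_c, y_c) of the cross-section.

plate: A = 180 × 240 = 43200.00, centroid at (90.00, 120.00).
hole: A = −π·23² = -1661.90, centroid at (105.00, 58.00).
ΣA = 41538.10 mm², ΣAx_c = 3713500.24 mm³, ΣAy_c = 5087609.65 mm³.
x_c = 3713500.24/41538.10 = 89.40 mm; y_c = 5087609.65/41538.10 = 122.48 mm.

x_c = 89.40 mm, y_c = 122.48 mm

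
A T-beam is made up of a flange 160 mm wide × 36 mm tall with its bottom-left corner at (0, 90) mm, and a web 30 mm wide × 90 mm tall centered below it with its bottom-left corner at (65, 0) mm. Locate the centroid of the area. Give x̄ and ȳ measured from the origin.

Part | A | x̄ᵢ | ȳᵢ | A·x̄ᵢ | A·ȳᵢ
web | 2700.00 | 80.00 | 45.00 | 216000.00 | 121500.00
flange | 5760.00 | 80.00 | 108.00 | 460800.00 | 622080.00
Σ | 8460.00 |  |  | 676800.00 | 743580.00
x̄ = 676800.00 / 8460.00 = 80.00 mm
ȳ = 743580.00 / 8460.00 = 87.89 mm

x̄ = 80.00 mm, ȳ = 87.89 mm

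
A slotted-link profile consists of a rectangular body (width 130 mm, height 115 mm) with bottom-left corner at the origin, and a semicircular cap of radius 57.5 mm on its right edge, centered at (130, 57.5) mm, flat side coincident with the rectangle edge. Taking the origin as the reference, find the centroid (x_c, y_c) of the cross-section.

Part | A | x̄ᵢ | ȳᵢ | A·x̄ᵢ | A·ȳᵢ
rectangular body | 14950.00 | 65.00 | 57.50 | 971750.00 | 859625.00
semicircular end | 5193.45 | 154.40 | 57.50 | 801887.48 | 298623.11
Σ | 20143.45 |  |  | 1773637.48 | 1158248.11
x_c = 1773637.48 / 20143.45 = 88.05 mm
y_c = 1158248.11 / 20143.45 = 57.50 mm

x_c = 88.05 mm, y_c = 57.50 mm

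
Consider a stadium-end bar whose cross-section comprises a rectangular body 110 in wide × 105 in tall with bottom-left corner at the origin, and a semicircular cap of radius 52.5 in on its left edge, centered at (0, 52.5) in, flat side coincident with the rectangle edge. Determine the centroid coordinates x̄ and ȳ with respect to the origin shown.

Part | A | x̄ᵢ | ȳᵢ | A·x̄ᵢ | A·ȳᵢ
rectangular body | 11550.00 | 55.00 | 52.50 | 635250.00 | 606375.00
semicircular end | 4329.51 | -22.28 | 52.50 | -96468.75 | 227299.14
Σ | 15879.51 |  |  | 538781.25 | 833674.14
x̄ = 538781.25 / 15879.51 = 33.93 in
ȳ = 833674.14 / 15879.51 = 52.50 in

x̄ = 33.93 in, ȳ = 52.50 in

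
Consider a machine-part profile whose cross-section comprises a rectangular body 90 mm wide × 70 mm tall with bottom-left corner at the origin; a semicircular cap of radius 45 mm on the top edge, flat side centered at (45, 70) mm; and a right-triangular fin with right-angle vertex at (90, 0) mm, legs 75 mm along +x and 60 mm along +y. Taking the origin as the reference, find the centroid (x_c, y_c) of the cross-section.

x_c = 58.43 mm, y_c = 46.79 mm

rectangular body: A = 90 × 70 = 6300.00, centroid at (45.00, 35.00).
semicircular top: A = ½π·45² = 3180.86, centroid at (45.00, 89.10).
triangular fin: A = ½·75·60 = 2250.00, centroid at (115.00, 20.00).
ΣA = 11730.86 mm², ΣAx_c = 685388.82 mm³, ΣAy_c = 548910.38 mm³.
x_c = 685388.82/11730.86 = 58.43 mm; y_c = 548910.38/11730.86 = 46.79 mm.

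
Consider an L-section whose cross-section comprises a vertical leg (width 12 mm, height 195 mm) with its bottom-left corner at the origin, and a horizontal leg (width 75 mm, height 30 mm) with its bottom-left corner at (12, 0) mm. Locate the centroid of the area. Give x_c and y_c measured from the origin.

vertical leg: A = 12 × 195 = 2340.00, centroid at (6.00, 97.50).
horizontal leg: A = 75 × 30 = 2250.00, centroid at (49.50, 15.00).
ΣA = 4590.00 mm²
ΣAx_c = (2340.00)(6.00) + (2250.00)(49.50) = 125415.00 mm³
ΣAy_c = (2340.00)(97.50) + (2250.00)(15.00) = 261900.00 mm³
x_c = 125415.00 / 4590.00 = 27.32 mm
y_c = 261900.00 / 4590.00 = 57.06 mm

x_c = 27.32 mm, y_c = 57.06 mm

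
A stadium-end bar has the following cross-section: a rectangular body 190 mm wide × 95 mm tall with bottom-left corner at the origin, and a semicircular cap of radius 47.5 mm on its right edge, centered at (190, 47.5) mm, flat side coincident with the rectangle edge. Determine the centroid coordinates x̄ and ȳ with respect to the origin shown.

x̄ = 113.90 mm, ȳ = 47.50 mm

Part | A | x̄ᵢ | ȳᵢ | A·x̄ᵢ | A·ȳᵢ
rectangular body | 18050.00 | 95.00 | 47.50 | 1714750.00 | 857375.00
semicircular end | 3544.11 | 210.16 | 47.50 | 744828.67 | 168345.19
Σ | 21594.11 |  |  | 2459578.67 | 1025720.19
x̄ = 2459578.67 / 21594.11 = 113.90 mm
ȳ = 1025720.19 / 21594.11 = 47.50 mm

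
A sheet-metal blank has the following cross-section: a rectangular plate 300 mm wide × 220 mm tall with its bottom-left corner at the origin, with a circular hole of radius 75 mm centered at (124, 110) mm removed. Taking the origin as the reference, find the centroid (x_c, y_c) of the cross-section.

x_c = 159.51 mm, y_c = 110.00 mm

plate: A = 300 × 220 = 66000.00, centroid at (150.00, 110.00).
hole: A = −π·75² = -17671.46, centroid at (124.00, 110.00).
ΣA = 48328.54 mm², ΣAx_c = 7708739.12 mm³, ΣAy_c = 5316139.55 mm³.
x_c = 7708739.12/48328.54 = 159.51 mm; y_c = 5316139.55/48328.54 = 110.00 mm.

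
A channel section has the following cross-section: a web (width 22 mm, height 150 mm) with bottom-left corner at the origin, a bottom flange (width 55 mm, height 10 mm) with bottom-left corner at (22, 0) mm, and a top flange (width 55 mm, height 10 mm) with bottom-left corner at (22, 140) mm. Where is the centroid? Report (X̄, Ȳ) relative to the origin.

Part | A | x̄ᵢ | ȳᵢ | A·x̄ᵢ | A·ȳᵢ
web | 3300.00 | 11.00 | 75.00 | 36300.00 | 247500.00
bottom flange | 550.00 | 49.50 | 5.00 | 27225.00 | 2750.00
top flange | 550.00 | 49.50 | 145.00 | 27225.00 | 79750.00
Σ | 4400.00 |  |  | 90750.00 | 330000.00
X̄ = 90750.00 / 4400.00 = 20.62 mm
Ȳ = 330000.00 / 4400.00 = 75.00 mm

X̄ = 20.62 mm, Ȳ = 75.00 mm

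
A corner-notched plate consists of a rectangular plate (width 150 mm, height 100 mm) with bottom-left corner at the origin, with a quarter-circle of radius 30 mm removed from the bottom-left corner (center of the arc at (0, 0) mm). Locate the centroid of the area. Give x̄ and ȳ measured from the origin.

x̄ = 78.08 mm, ȳ = 51.84 mm

plate: A = 150 × 100 = 15000.00, centroid at (75.00, 50.00).
removed quarter-circle: A = −¼π·30² = -706.86, centroid at (12.73, 12.73).
ΣA = 14293.14 mm², ΣAx̄ = 1116000.00 mm³, ΣAȳ = 741000.00 mm³.
x̄ = 1116000.00/14293.14 = 78.08 mm; ȳ = 741000.00/14293.14 = 51.84 mm.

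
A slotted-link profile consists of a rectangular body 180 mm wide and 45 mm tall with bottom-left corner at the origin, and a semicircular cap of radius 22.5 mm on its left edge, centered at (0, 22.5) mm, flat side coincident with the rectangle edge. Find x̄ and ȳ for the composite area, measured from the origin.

x̄ = 81.10 mm, ȳ = 22.50 mm

rectangular body: A = 180 × 45 = 8100.00, centroid at (90.00, 22.50).
semicircular end: A = ½π·22.5² = 795.22, centroid at (-9.55, 22.50).
ΣA = 8895.22 mm², ΣAx̄ = 721406.25 mm³, ΣAȳ = 200142.35 mm³.
x̄ = 721406.25/8895.22 = 81.10 mm; ȳ = 200142.35/8895.22 = 22.50 mm.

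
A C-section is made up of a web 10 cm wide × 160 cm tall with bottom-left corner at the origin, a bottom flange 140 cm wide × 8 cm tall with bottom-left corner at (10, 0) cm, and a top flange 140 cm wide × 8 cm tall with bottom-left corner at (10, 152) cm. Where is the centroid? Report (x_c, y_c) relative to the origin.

Part | A | x̄ᵢ | ȳᵢ | A·x̄ᵢ | A·ȳᵢ
web | 1600.00 | 5.00 | 80.00 | 8000.00 | 128000.00
bottom flange | 1120.00 | 80.00 | 4.00 | 89600.00 | 4480.00
top flange | 1120.00 | 80.00 | 156.00 | 89600.00 | 174720.00
Σ | 3840.00 |  |  | 187200.00 | 307200.00
x_c = 187200.00 / 3840.00 = 48.75 cm
y_c = 307200.00 / 3840.00 = 80.00 cm

x_c = 48.75 cm, y_c = 80.00 cm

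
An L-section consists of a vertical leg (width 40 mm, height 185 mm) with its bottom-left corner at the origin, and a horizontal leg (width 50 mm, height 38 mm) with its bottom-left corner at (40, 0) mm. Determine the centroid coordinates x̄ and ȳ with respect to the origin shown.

x̄ = 29.19 mm, ȳ = 77.48 mm

vertical leg: A = 40 × 185 = 7400.00, centroid at (20.00, 92.50).
horizontal leg: A = 50 × 38 = 1900.00, centroid at (65.00, 19.00).
ΣA = 9300.00 mm²
ΣAx̄ = (7400.00)(20.00) + (1900.00)(65.00) = 271500.00 mm³
ΣAȳ = (7400.00)(92.50) + (1900.00)(19.00) = 720600.00 mm³
x̄ = 271500.00 / 9300.00 = 29.19 mm
ȳ = 720600.00 / 9300.00 = 77.48 mm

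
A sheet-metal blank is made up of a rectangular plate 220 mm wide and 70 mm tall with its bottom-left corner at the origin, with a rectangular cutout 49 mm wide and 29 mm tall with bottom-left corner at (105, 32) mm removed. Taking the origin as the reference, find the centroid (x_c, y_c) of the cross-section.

x_c = 108.02 mm, y_c = 33.83 mm

plate: A = 220 × 70 = 15400.00, centroid at (110.00, 35.00).
hole: A = −(49 × 29) = -1421.00, centroid at (129.50, 46.50).
ΣA = 13979.00 mm², ΣAx_c = 1509980.50 mm³, ΣAy_c = 472923.50 mm³.
x_c = 1509980.50/13979.00 = 108.02 mm; y_c = 472923.50/13979.00 = 33.83 mm.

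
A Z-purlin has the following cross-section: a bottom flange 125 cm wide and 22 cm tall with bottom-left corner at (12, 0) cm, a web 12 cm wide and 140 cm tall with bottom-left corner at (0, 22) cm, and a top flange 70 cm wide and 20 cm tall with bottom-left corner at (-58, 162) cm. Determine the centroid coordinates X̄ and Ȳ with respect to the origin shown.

X̄ = 31.35 cm, Ȳ = 73.00 cm

Part | A | x̄ᵢ | ȳᵢ | A·x̄ᵢ | A·ȳᵢ
bottom flange | 2750.00 | 74.50 | 11.00 | 204875.00 | 30250.00
web | 1680.00 | 6.00 | 92.00 | 10080.00 | 154560.00
top flange | 1400.00 | -23.00 | 172.00 | -32200.00 | 240800.00
Σ | 5830.00 |  |  | 182755.00 | 425610.00
X̄ = 182755.00 / 5830.00 = 31.35 cm
Ȳ = 425610.00 / 5830.00 = 73.00 cm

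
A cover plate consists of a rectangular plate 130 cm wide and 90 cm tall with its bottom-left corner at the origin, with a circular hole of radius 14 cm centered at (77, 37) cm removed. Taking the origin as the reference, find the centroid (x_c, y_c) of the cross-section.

x_c = 64.33 cm, y_c = 45.44 cm

Part | A | x̄ᵢ | ȳᵢ | A·x̄ᵢ | A·ȳᵢ
plate | 11700.00 | 65.00 | 45.00 | 760500.00 | 526500.00
hole | -615.75 | 77.00 | 37.00 | -47412.92 | -22782.83
Σ | 11084.25 |  |  | 713087.08 | 503717.17
x_c = 713087.08 / 11084.25 = 64.33 cm
y_c = 503717.17 / 11084.25 = 45.44 cm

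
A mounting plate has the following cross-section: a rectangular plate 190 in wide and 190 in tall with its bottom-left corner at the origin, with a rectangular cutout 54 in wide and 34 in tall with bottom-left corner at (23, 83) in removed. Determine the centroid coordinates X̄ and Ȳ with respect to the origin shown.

X̄ = 97.41 in, Ȳ = 94.73 in

plate: A = 190 × 190 = 36100.00, centroid at (95.00, 95.00).
hole: A = −(54 × 34) = -1836.00, centroid at (50.00, 100.00).
ΣA = 34264.00 in²
ΣAX̄ = (36100.00)(95.00) + (-1836.00)(50.00) = 3337700.00 in³
ΣAȲ = (36100.00)(95.00) + (-1836.00)(100.00) = 3245900.00 in³
X̄ = 3337700.00 / 34264.00 = 97.41 in
Ȳ = 3245900.00 / 34264.00 = 94.73 in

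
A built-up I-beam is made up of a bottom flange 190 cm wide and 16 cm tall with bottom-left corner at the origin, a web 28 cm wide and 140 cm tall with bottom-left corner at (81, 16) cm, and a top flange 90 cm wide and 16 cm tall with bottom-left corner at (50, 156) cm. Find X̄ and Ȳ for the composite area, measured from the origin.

X̄ = 95.00 cm, Ȳ = 71.14 cm

bottom flange: A = 190 × 16 = 3040.00, centroid at (95.00, 8.00).
web: A = 28 × 140 = 3920.00, centroid at (95.00, 86.00).
top flange: A = 90 × 16 = 1440.00, centroid at (95.00, 164.00).
ΣA = 8400.00 cm²
ΣAX̄ = (3040.00)(95.00) + (3920.00)(95.00) + (1440.00)(95.00) = 798000.00 cm³
ΣAȲ = (3040.00)(8.00) + (3920.00)(86.00) + (1440.00)(164.00) = 597600.00 cm³
X̄ = 798000.00 / 8400.00 = 95.00 cm
Ȳ = 597600.00 / 8400.00 = 71.14 cm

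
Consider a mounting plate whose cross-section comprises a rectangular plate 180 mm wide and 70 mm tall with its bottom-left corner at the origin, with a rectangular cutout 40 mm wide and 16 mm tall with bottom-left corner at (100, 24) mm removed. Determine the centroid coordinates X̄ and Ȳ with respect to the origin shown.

X̄ = 88.39 mm, Ȳ = 35.16 mm

Part | A | x̄ᵢ | ȳᵢ | A·x̄ᵢ | A·ȳᵢ
plate | 12600.00 | 90.00 | 35.00 | 1134000.00 | 441000.00
hole | -640.00 | 120.00 | 32.00 | -76800.00 | -20480.00
Σ | 11960.00 |  |  | 1057200.00 | 420520.00
X̄ = 1057200.00 / 11960.00 = 88.39 mm
Ȳ = 420520.00 / 11960.00 = 35.16 mm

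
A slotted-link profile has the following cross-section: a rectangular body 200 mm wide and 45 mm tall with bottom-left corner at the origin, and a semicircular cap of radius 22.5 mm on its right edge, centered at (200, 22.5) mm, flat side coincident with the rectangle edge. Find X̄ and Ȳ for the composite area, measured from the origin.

X̄ = 108.89 mm, Ȳ = 22.50 mm

rectangular body: A = 200 × 45 = 9000.00, centroid at (100.00, 22.50).
semicircular end: A = ½π·22.5² = 795.22, centroid at (209.55, 22.50).
ΣA = 9795.22 mm²
ΣAX̄ = (9000.00)(100.00) + (795.22)(209.55) = 1066636.88 mm³
ΣAȲ = (9000.00)(22.50) + (795.22)(22.50) = 220392.35 mm³
X̄ = 1066636.88 / 9795.22 = 108.89 mm
Ȳ = 220392.35 / 9795.22 = 22.50 mm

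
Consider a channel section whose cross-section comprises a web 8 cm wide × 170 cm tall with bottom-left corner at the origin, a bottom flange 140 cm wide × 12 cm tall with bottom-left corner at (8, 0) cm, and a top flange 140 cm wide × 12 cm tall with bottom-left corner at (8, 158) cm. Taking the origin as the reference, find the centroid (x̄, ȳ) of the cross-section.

Part | A | x̄ᵢ | ȳᵢ | A·x̄ᵢ | A·ȳᵢ
web | 1360.00 | 4.00 | 85.00 | 5440.00 | 115600.00
bottom flange | 1680.00 | 78.00 | 6.00 | 131040.00 | 10080.00
top flange | 1680.00 | 78.00 | 164.00 | 131040.00 | 275520.00
Σ | 4720.00 |  |  | 267520.00 | 401200.00
x̄ = 267520.00 / 4720.00 = 56.68 cm
ȳ = 401200.00 / 4720.00 = 85.00 cm

x̄ = 56.68 cm, ȳ = 85.00 cm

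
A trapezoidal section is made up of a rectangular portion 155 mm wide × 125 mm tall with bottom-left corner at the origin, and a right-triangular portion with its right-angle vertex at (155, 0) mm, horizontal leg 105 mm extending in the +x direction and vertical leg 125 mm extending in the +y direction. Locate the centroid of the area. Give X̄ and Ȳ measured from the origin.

Part | A | x̄ᵢ | ȳᵢ | A·x̄ᵢ | A·ȳᵢ
rectangular portion | 19375.00 | 77.50 | 62.50 | 1501562.50 | 1210937.50
triangular portion | 6562.50 | 190.00 | 41.67 | 1246875.00 | 273437.50
Σ | 25937.50 |  |  | 2748437.50 | 1484375.00
X̄ = 2748437.50 / 25937.50 = 105.96 mm
Ȳ = 1484375.00 / 25937.50 = 57.23 mm

X̄ = 105.96 mm, Ȳ = 57.23 mm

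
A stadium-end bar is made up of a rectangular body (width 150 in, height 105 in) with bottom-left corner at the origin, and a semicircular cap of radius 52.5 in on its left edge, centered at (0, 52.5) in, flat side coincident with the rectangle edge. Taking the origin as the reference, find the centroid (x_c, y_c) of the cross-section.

x_c = 54.02 in, y_c = 52.50 in

Part | A | x̄ᵢ | ȳᵢ | A·x̄ᵢ | A·ȳᵢ
rectangular body | 15750.00 | 75.00 | 52.50 | 1181250.00 | 826875.00
semicircular end | 4329.51 | -22.28 | 52.50 | -96468.75 | 227299.14
Σ | 20079.51 |  |  | 1084781.25 | 1054174.14
x_c = 1084781.25 / 20079.51 = 54.02 in
y_c = 1054174.14 / 20079.51 = 52.50 in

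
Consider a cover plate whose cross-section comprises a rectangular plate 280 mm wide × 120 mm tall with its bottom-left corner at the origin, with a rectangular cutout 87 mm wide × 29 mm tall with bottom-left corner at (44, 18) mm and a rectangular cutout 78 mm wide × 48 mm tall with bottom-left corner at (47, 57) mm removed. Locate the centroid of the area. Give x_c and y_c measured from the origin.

Part | A | x̄ᵢ | ȳᵢ | A·x̄ᵢ | A·ȳᵢ
plate | 33600.00 | 140.00 | 60.00 | 4704000.00 | 2016000.00
hole 1 | -2523.00 | 87.50 | 32.50 | -220762.50 | -81997.50
hole 2 | -3744.00 | 86.00 | 81.00 | -321984.00 | -303264.00
Σ | 27333.00 |  |  | 4161253.50 | 1630738.50
x_c = 4161253.50 / 27333.00 = 152.24 mm
y_c = 1630738.50 / 27333.00 = 59.66 mm

x_c = 152.24 mm, y_c = 59.66 mm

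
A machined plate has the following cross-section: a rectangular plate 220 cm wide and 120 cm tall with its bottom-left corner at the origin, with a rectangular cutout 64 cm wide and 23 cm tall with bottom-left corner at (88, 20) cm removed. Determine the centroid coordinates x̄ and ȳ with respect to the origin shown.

plate: A = 220 × 120 = 26400.00, centroid at (110.00, 60.00).
hole: A = −(64 × 23) = -1472.00, centroid at (120.00, 31.50).
ΣA = 24928.00 cm², ΣAx̄ = 2727360.00 cm³, ΣAȳ = 1537632.00 cm³.
x̄ = 2727360.00/24928.00 = 109.41 cm; ȳ = 1537632.00/24928.00 = 61.68 cm.

x̄ = 109.41 cm, ȳ = 61.68 cm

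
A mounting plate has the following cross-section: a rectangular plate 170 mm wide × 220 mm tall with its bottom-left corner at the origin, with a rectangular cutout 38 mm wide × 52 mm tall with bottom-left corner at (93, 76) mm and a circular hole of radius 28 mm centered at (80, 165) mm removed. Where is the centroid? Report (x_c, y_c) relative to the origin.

plate: A = 170 × 220 = 37400.00, centroid at (85.00, 110.00).
hole 1: A = −(38 × 52) = -1976.00, centroid at (112.00, 102.00).
hole 2: A = −π·28² = -2463.01, centroid at (80.00, 165.00).
ΣA = 32960.99 mm²
ΣAx_c = (37400.00)(85.00) + (-1976.00)(112.00) + (-2463.01)(80.00) = 2760647.31 mm³
ΣAy_c = (37400.00)(110.00) + (-1976.00)(102.00) + (-2463.01)(165.00) = 3506051.57 mm³
x_c = 2760647.31 / 32960.99 = 83.75 mm
y_c = 3506051.57 / 32960.99 = 106.37 mm

x_c = 83.75 mm, y_c = 106.37 mm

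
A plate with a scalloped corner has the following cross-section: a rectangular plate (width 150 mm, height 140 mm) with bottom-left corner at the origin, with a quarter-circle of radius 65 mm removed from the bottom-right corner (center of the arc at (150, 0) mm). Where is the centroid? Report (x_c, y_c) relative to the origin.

plate: A = 150 × 140 = 21000.00, centroid at (75.00, 70.00).
removed quarter-circle: A = −¼π·65² = -3318.31, centroid at (122.41, 27.59).
ΣA = 17681.69 mm²
ΣAx_c = (21000.00)(75.00) + (-3318.31)(122.41) = 1168795.58 mm³
ΣAy_c = (21000.00)(70.00) + (-3318.31)(27.59) = 1378458.33 mm³
x_c = 1168795.58 / 17681.69 = 66.10 mm
y_c = 1378458.33 / 17681.69 = 77.96 mm

x_c = 66.10 mm, y_c = 77.96 mm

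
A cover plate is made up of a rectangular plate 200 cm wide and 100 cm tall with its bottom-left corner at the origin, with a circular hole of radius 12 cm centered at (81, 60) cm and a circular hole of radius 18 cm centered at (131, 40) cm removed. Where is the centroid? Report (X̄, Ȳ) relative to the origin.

X̄ = 98.76 cm, Ȳ = 50.31 cm

Part | A | x̄ᵢ | ȳᵢ | A·x̄ᵢ | A·ȳᵢ
plate | 20000.00 | 100.00 | 50.00 | 2000000.00 | 1000000.00
hole 1 | -452.39 | 81.00 | 60.00 | -36643.54 | -27143.36
hole 2 | -1017.88 | 131.00 | 40.00 | -133341.76 | -40715.04
Σ | 18529.73 |  |  | 1830014.70 | 932141.60
X̄ = 1830014.70 / 18529.73 = 98.76 cm
Ȳ = 932141.60 / 18529.73 = 50.31 cm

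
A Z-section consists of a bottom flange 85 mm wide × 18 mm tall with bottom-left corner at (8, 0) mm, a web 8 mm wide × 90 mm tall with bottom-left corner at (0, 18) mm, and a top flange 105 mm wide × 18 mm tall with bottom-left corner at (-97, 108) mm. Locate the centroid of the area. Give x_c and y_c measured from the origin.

x_c = -0.96 mm, y_c = 67.70 mm

Part | A | x̄ᵢ | ȳᵢ | A·x̄ᵢ | A·ȳᵢ
bottom flange | 1530.00 | 50.50 | 9.00 | 77265.00 | 13770.00
web | 720.00 | 4.00 | 63.00 | 2880.00 | 45360.00
top flange | 1890.00 | -44.50 | 117.00 | -84105.00 | 221130.00
Σ | 4140.00 |  |  | -3960.00 | 280260.00
x_c = -3960.00 / 4140.00 = -0.96 mm
y_c = 280260.00 / 4140.00 = 67.70 mm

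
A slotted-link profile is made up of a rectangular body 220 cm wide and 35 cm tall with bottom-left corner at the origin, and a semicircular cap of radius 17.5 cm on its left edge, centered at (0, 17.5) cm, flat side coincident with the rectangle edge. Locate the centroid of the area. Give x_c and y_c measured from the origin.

rectangular body: A = 220 × 35 = 7700.00, centroid at (110.00, 17.50).
semicircular end: A = ½π·17.5² = 481.06, centroid at (-7.43, 17.50).
ΣA = 8181.06 cm²
ΣAx_c = (7700.00)(110.00) + (481.06)(-7.43) = 843427.08 cm³
ΣAy_c = (7700.00)(17.50) + (481.06)(17.50) = 143168.49 cm³
x_c = 843427.08 / 8181.06 = 103.10 cm
y_c = 143168.49 / 8181.06 = 17.50 cm

x_c = 103.10 cm, y_c = 17.50 cm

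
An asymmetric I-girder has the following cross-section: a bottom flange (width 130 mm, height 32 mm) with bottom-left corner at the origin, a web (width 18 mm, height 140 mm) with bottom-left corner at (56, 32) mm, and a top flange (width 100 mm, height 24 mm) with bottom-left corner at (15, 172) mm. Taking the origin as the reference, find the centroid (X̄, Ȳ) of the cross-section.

bottom flange: A = 130 × 32 = 4160.00, centroid at (65.00, 16.00).
web: A = 18 × 140 = 2520.00, centroid at (65.00, 102.00).
top flange: A = 100 × 24 = 2400.00, centroid at (65.00, 184.00).
ΣA = 9080.00 mm²
ΣAX̄ = (4160.00)(65.00) + (2520.00)(65.00) + (2400.00)(65.00) = 590200.00 mm³
ΣAȲ = (4160.00)(16.00) + (2520.00)(102.00) + (2400.00)(184.00) = 765200.00 mm³
X̄ = 590200.00 / 9080.00 = 65.00 mm
Ȳ = 765200.00 / 9080.00 = 84.27 mm

X̄ = 65.00 mm, Ȳ = 84.27 mm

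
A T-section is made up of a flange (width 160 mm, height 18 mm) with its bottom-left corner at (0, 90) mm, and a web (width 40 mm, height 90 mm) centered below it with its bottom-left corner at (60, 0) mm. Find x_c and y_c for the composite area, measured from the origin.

Part | A | x̄ᵢ | ȳᵢ | A·x̄ᵢ | A·ȳᵢ
web | 3600.00 | 80.00 | 45.00 | 288000.00 | 162000.00
flange | 2880.00 | 80.00 | 99.00 | 230400.00 | 285120.00
Σ | 6480.00 |  |  | 518400.00 | 447120.00
x_c = 518400.00 / 6480.00 = 80.00 mm
y_c = 447120.00 / 6480.00 = 69.00 mm

x_c = 80.00 mm, y_c = 69.00 mm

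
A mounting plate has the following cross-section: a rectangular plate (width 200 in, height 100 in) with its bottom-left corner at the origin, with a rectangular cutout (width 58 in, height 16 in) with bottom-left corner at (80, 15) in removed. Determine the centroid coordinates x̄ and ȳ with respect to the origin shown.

plate: A = 200 × 100 = 20000.00, centroid at (100.00, 50.00).
hole: A = −(58 × 16) = -928.00, centroid at (109.00, 23.00).
ΣA = 19072.00 in²
ΣAx̄ = (20000.00)(100.00) + (-928.00)(109.00) = 1898848.00 in³
ΣAȳ = (20000.00)(50.00) + (-928.00)(23.00) = 978656.00 in³
x̄ = 1898848.00 / 19072.00 = 99.56 in
ȳ = 978656.00 / 19072.00 = 51.31 in

x̄ = 99.56 in, ȳ = 51.31 in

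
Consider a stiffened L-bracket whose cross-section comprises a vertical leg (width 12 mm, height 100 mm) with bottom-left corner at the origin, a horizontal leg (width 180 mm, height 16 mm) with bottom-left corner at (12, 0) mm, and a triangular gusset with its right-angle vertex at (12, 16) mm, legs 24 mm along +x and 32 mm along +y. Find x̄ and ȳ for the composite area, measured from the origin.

Part | A | x̄ᵢ | ȳᵢ | A·x̄ᵢ | A·ȳᵢ
vertical leg | 1200.00 | 6.00 | 50.00 | 7200.00 | 60000.00
horizontal leg | 2880.00 | 102.00 | 8.00 | 293760.00 | 23040.00
gusset | 384.00 | 20.00 | 26.67 | 7680.00 | 10240.00
Σ | 4464.00 |  |  | 308640.00 | 93280.00
x̄ = 308640.00 / 4464.00 = 69.14 mm
ȳ = 93280.00 / 4464.00 = 20.90 mm

x̄ = 69.14 mm, ȳ = 20.90 mm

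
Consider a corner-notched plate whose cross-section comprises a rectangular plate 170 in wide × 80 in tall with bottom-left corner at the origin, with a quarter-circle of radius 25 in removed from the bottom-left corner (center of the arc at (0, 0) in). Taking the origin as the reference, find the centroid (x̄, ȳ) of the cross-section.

plate: A = 170 × 80 = 13600.00, centroid at (85.00, 40.00).
removed quarter-circle: A = −¼π·25² = -490.87, centroid at (10.61, 10.61).
ΣA = 13109.13 in²
ΣAx̄ = (13600.00)(85.00) + (-490.87)(10.61) = 1150791.67 in³
ΣAȳ = (13600.00)(40.00) + (-490.87)(10.61) = 538791.67 in³
x̄ = 1150791.67 / 13109.13 = 87.79 in
ȳ = 538791.67 / 13109.13 = 41.10 in

x̄ = 87.79 in, ȳ = 41.10 in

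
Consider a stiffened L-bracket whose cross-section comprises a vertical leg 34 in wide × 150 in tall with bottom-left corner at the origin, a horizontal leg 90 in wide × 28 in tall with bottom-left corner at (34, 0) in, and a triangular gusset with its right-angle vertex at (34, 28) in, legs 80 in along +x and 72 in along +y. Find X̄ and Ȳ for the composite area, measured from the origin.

X̄ = 43.86 in, Ȳ = 54.05 in

vertical leg: A = 34 × 150 = 5100.00, centroid at (17.00, 75.00).
horizontal leg: A = 90 × 28 = 2520.00, centroid at (79.00, 14.00).
gusset: A = ½·80·72 = 2880.00, centroid at (60.67, 52.00).
ΣA = 10500.00 in²
ΣAX̄ = (5100.00)(17.00) + (2520.00)(79.00) + (2880.00)(60.67) = 460500.00 in³
ΣAȲ = (5100.00)(75.00) + (2520.00)(14.00) + (2880.00)(52.00) = 567540.00 in³
X̄ = 460500.00 / 10500.00 = 43.86 in
Ȳ = 567540.00 / 10500.00 = 54.05 in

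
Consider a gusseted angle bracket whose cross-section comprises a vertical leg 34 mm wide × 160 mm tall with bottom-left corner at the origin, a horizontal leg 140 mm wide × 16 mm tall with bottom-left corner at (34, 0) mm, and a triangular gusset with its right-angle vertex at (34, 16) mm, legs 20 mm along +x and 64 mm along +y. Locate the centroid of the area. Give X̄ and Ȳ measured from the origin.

X̄ = 42.24 mm, Ȳ = 57.33 mm

vertical leg: A = 34 × 160 = 5440.00, centroid at (17.00, 80.00).
horizontal leg: A = 140 × 16 = 2240.00, centroid at (104.00, 8.00).
gusset: A = ½·20·64 = 640.00, centroid at (40.67, 37.33).
ΣA = 8320.00 mm², ΣAX̄ = 351466.67 mm³, ΣAȲ = 477013.33 mm³.
X̄ = 351466.67/8320.00 = 42.24 mm; Ȳ = 477013.33/8320.00 = 57.33 mm.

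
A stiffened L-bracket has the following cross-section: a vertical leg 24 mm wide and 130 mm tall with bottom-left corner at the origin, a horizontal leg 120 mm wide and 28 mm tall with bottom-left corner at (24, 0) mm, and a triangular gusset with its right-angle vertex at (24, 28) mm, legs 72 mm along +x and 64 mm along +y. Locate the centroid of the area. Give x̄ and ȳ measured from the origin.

vertical leg: A = 24 × 130 = 3120.00, centroid at (12.00, 65.00).
horizontal leg: A = 120 × 28 = 3360.00, centroid at (84.00, 14.00).
gusset: A = ½·72·64 = 2304.00, centroid at (48.00, 49.33).
ΣA = 8784.00 mm²
ΣAx̄ = (3120.00)(12.00) + (3360.00)(84.00) + (2304.00)(48.00) = 430272.00 mm³
ΣAȳ = (3120.00)(65.00) + (3360.00)(14.00) + (2304.00)(49.33) = 363504.00 mm³
x̄ = 430272.00 / 8784.00 = 48.98 mm
ȳ = 363504.00 / 8784.00 = 41.38 mm

x̄ = 48.98 mm, ȳ = 41.38 mm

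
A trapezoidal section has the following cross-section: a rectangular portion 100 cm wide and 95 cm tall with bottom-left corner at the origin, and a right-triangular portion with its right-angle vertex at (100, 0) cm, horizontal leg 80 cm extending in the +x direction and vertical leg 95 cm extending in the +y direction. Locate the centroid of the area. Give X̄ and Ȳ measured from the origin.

X̄ = 71.90 cm, Ȳ = 42.98 cm

Part | A | x̄ᵢ | ȳᵢ | A·x̄ᵢ | A·ȳᵢ
rectangular portion | 9500.00 | 50.00 | 47.50 | 475000.00 | 451250.00
triangular portion | 3800.00 | 126.67 | 31.67 | 481333.33 | 120333.33
Σ | 13300.00 |  |  | 956333.33 | 571583.33
X̄ = 956333.33 / 13300.00 = 71.90 cm
Ȳ = 571583.33 / 13300.00 = 42.98 cm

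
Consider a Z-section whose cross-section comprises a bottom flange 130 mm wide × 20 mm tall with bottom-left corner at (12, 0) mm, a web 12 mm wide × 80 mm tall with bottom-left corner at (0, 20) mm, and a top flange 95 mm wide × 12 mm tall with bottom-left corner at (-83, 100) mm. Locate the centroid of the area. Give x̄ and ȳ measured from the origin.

Part | A | x̄ᵢ | ȳᵢ | A·x̄ᵢ | A·ȳᵢ
bottom flange | 2600.00 | 77.00 | 10.00 | 200200.00 | 26000.00
web | 960.00 | 6.00 | 60.00 | 5760.00 | 57600.00
top flange | 1140.00 | -35.50 | 106.00 | -40470.00 | 120840.00
Σ | 4700.00 |  |  | 165490.00 | 204440.00
x̄ = 165490.00 / 4700.00 = 35.21 mm
ȳ = 204440.00 / 4700.00 = 43.50 mm

x̄ = 35.21 mm, ȳ = 43.50 mm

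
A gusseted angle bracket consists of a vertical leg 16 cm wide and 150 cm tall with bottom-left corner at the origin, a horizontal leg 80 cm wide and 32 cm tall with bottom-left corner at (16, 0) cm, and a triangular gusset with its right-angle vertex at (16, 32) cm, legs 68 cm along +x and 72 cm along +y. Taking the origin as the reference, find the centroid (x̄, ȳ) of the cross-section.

vertical leg: A = 16 × 150 = 2400.00, centroid at (8.00, 75.00).
horizontal leg: A = 80 × 32 = 2560.00, centroid at (56.00, 16.00).
gusset: A = ½·68·72 = 2448.00, centroid at (38.67, 56.00).
ΣA = 7408.00 cm²
ΣAx̄ = (2400.00)(8.00) + (2560.00)(56.00) + (2448.00)(38.67) = 257216.00 cm³
ΣAȳ = (2400.00)(75.00) + (2560.00)(16.00) + (2448.00)(56.00) = 358048.00 cm³
x̄ = 257216.00 / 7408.00 = 34.72 cm
ȳ = 358048.00 / 7408.00 = 48.33 cm

x̄ = 34.72 cm, ȳ = 48.33 cm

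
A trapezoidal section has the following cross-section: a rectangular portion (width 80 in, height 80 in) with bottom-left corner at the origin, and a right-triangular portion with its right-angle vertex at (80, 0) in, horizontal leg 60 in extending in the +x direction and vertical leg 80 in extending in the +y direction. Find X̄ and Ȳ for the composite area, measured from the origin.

Part | A | x̄ᵢ | ȳᵢ | A·x̄ᵢ | A·ȳᵢ
rectangular portion | 6400.00 | 40.00 | 40.00 | 256000.00 | 256000.00
triangular portion | 2400.00 | 100.00 | 26.67 | 240000.00 | 64000.00
Σ | 8800.00 |  |  | 496000.00 | 320000.00
X̄ = 496000.00 / 8800.00 = 56.36 in
Ȳ = 320000.00 / 8800.00 = 36.36 in

X̄ = 56.36 in, Ȳ = 36.36 in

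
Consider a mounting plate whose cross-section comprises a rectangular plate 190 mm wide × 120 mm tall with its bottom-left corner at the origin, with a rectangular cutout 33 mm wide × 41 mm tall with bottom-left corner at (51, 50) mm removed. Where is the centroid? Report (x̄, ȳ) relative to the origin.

plate: A = 190 × 120 = 22800.00, centroid at (95.00, 60.00).
hole: A = −(33 × 41) = -1353.00, centroid at (67.50, 70.50).
ΣA = 21447.00 mm²
ΣAx̄ = (22800.00)(95.00) + (-1353.00)(67.50) = 2074672.50 mm³
ΣAȳ = (22800.00)(60.00) + (-1353.00)(70.50) = 1272613.50 mm³
x̄ = 2074672.50 / 21447.00 = 96.73 mm
ȳ = 1272613.50 / 21447.00 = 59.34 mm

x̄ = 96.73 mm, ȳ = 59.34 mm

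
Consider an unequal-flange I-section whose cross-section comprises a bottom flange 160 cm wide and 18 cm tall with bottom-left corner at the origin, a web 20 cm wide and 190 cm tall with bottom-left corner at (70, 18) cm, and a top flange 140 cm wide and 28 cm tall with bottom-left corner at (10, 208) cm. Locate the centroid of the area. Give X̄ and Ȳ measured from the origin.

X̄ = 80.00 cm, Ȳ = 125.05 cm

bottom flange: A = 160 × 18 = 2880.00, centroid at (80.00, 9.00).
web: A = 20 × 190 = 3800.00, centroid at (80.00, 113.00).
top flange: A = 140 × 28 = 3920.00, centroid at (80.00, 222.00).
ΣA = 10600.00 cm²
ΣAX̄ = (2880.00)(80.00) + (3800.00)(80.00) + (3920.00)(80.00) = 848000.00 cm³
ΣAȲ = (2880.00)(9.00) + (3800.00)(113.00) + (3920.00)(222.00) = 1325560.00 cm³
X̄ = 848000.00 / 10600.00 = 80.00 cm
Ȳ = 1325560.00 / 10600.00 = 125.05 cm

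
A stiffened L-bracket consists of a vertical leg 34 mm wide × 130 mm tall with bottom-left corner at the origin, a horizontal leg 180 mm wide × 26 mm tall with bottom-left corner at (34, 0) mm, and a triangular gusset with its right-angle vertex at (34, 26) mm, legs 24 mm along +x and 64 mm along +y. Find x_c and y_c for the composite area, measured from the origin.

vertical leg: A = 34 × 130 = 4420.00, centroid at (17.00, 65.00).
horizontal leg: A = 180 × 26 = 4680.00, centroid at (124.00, 13.00).
gusset: A = ½·24·64 = 768.00, centroid at (42.00, 47.33).
ΣA = 9868.00 mm², ΣAx_c = 687716.00 mm³, ΣAy_c = 384492.00 mm³.
x_c = 687716.00/9868.00 = 69.69 mm; y_c = 384492.00/9868.00 = 38.96 mm.

x_c = 69.69 mm, y_c = 38.96 mm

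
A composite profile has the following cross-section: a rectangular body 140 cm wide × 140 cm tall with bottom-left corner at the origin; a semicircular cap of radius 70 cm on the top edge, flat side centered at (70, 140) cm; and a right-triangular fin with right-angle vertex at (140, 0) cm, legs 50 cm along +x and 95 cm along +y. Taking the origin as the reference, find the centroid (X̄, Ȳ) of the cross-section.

X̄ = 76.94 cm, Ȳ = 92.80 cm

rectangular body: A = 140 × 140 = 19600.00, centroid at (70.00, 70.00).
semicircular top: A = ½π·70² = 7696.90, centroid at (70.00, 169.71).
triangular fin: A = ½·50·95 = 2375.00, centroid at (156.67, 31.67).
ΣA = 29671.90 cm²
ΣAX̄ = (19600.00)(70.00) + (7696.90)(70.00) + (2375.00)(156.67) = 2282866.47 cm³
ΣAȲ = (19600.00)(70.00) + (7696.90)(169.71) + (2375.00)(31.67) = 2753441.28 cm³
X̄ = 2282866.47 / 29671.90 = 76.94 cm
Ȳ = 2753441.28 / 29671.90 = 92.80 cm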